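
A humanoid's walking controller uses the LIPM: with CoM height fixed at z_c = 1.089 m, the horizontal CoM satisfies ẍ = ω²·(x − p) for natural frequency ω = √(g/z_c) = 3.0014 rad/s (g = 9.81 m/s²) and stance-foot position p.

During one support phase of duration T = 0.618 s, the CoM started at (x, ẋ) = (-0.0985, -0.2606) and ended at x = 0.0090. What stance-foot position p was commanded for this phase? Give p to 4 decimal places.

p = -0.2648

ωT = 3.0014·0.618 = 1.854865; cosh(ωT) = 3.273655, sinh(ωT) = 3.117181
x(T) = p + (x₀−p)·cosh(ωT) + (ẋ₀/ω)·sinh(ωT) ⇒ p·(1 − cosh) = x(T) − x₀·cosh − (ẋ₀/ω)·sinh
numerator   = 0.0090 − (-0.0985)·3.273655 − (-0.2606/3.0014)·3.117181 = 0.602108
denominator = 1 − 3.273655 = -2.273655
p = 0.602108 / -2.273655 = -0.2648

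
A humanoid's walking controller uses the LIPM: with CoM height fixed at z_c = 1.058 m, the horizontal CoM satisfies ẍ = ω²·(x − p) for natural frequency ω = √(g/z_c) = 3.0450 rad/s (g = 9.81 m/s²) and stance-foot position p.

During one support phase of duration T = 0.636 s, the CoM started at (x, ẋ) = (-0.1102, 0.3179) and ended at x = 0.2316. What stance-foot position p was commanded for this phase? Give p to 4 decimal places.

p = -0.1052

ωT = 3.0450·0.636 = 1.936620; cosh(ωT) = 3.539730, sinh(ωT) = 3.395540
x(T) = p + (x₀−p)·cosh(ωT) + (ẋ₀/ω)·sinh(ωT) ⇒ p·(1 − cosh) = x(T) − x₀·cosh − (ẋ₀/ω)·sinh
numerator   = 0.2316 − (-0.1102)·3.539730 − (0.3179/3.0450)·3.395540 = 0.267182
denominator = 1 − 3.539730 = -2.539730
p = 0.267182 / -2.539730 = -0.1052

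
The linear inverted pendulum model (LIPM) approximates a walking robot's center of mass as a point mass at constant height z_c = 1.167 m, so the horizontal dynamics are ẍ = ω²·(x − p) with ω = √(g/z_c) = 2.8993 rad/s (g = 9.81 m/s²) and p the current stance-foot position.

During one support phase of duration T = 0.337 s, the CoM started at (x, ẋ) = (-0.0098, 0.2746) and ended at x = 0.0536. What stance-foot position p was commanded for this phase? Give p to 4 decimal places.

p = 0.0765

ωT = 2.8993·0.337 = 0.977064; cosh(ωT) = 1.516530, sinh(ωT) = 1.140115
x(T) = p + (x₀−p)·cosh(ωT) + (ẋ₀/ω)·sinh(ωT) ⇒ p·(1 − cosh) = x(T) − x₀·cosh − (ẋ₀/ω)·sinh
numerator   = 0.0536 − (-0.0098)·1.516530 − (0.2746/2.8993)·1.140115 = -0.039521
denominator = 1 − 1.516530 = -0.516530
p = -0.039521 / -0.516530 = 0.0765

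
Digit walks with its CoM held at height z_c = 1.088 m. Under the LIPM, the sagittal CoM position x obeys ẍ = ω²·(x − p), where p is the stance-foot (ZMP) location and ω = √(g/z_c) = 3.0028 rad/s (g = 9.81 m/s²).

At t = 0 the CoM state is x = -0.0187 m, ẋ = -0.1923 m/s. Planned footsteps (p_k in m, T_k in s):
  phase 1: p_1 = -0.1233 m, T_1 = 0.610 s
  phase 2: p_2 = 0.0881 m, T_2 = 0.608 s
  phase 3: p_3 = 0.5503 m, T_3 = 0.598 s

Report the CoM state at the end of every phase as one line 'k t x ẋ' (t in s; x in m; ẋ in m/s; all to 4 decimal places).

phase 1: p=-0.1233, T=0.610, ωT=1.831708, cosh=3.202342, sinh=3.042202; start (x,ẋ)=(-0.018700, -0.192300) → end (x,ẋ)=(0.016842, 0.339724)
phase 2: p=0.0881, T=0.608, ωT=1.825702, cosh=3.184129, sinh=3.023024; start (x,ẋ)=(0.016842, 0.339724) → end (x,ẋ)=(0.203216, 0.434873)
phase 3: p=0.5503, T=0.598, ωT=1.795674, cosh=3.094776, sinh=2.928760; start (x,ẋ)=(0.203216, 0.434873) → end (x,ẋ)=(-0.099697, -1.706589)

1 0.6100 0.0168 0.3397
2 1.2180 0.2032 0.4349
3 1.8160 -0.0997 -1.7066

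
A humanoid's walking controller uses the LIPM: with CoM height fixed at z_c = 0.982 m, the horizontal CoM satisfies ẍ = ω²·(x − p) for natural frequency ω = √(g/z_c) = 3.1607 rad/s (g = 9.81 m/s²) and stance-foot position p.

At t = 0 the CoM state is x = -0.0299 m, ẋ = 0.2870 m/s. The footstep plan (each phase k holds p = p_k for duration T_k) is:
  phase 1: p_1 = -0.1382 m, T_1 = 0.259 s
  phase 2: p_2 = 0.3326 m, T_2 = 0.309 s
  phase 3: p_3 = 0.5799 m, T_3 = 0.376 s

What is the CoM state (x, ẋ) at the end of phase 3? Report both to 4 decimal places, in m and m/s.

x = 0.0255, ẋ = -1.3462

phase 1: p=-0.1382, T=0.259, ωT=0.818621, cosh=1.354205, sinh=0.913166; start (x,ẋ)=(-0.029900, 0.287000) → end (x,ẋ)=(0.091378, 0.701237)
phase 2: p=0.3326, T=0.309, ωT=0.976656, cosh=1.516065, sinh=1.139497; start (x,ẋ)=(0.091378, 0.701237) → end (x,ẋ)=(0.219703, 0.194336)
phase 3: p=0.5799, T=0.376, ωT=1.188423, cosh=1.793302, sinh=1.488600; start (x,ẋ)=(0.219703, 0.194336) → end (x,ẋ)=(0.025484, -1.346233)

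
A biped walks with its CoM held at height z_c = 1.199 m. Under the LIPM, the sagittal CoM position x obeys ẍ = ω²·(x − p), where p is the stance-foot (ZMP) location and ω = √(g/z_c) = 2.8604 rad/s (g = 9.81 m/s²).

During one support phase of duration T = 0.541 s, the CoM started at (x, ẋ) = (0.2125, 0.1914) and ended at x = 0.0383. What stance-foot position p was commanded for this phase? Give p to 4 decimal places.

p = 0.4352

ωT = 2.8604·0.541 = 1.547476; cosh(ωT) = 2.456190, sinh(ωT) = 2.243406
x(T) = p + (x₀−p)·cosh(ωT) + (ẋ₀/ω)·sinh(ωT) ⇒ p·(1 − cosh) = x(T) − x₀·cosh − (ẋ₀/ω)·sinh
numerator   = 0.0383 − (0.2125)·2.456190 − (0.1914/2.8604)·2.243406 = -0.633755
denominator = 1 − 2.456190 = -1.456190
p = -0.633755 / -1.456190 = 0.4352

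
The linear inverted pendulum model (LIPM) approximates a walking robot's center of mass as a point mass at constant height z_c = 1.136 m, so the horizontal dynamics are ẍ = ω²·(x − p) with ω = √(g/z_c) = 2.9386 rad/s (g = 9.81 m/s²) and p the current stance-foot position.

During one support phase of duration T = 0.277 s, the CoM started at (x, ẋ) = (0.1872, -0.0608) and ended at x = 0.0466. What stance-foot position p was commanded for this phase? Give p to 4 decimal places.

p = 0.5353

ωT = 2.9386·0.277 = 0.813992; cosh(ωT) = 1.349993, sinh(ωT) = 0.906907
x(T) = p + (x₀−p)·cosh(ωT) + (ẋ₀/ω)·sinh(ωT) ⇒ p·(1 − cosh) = x(T) − x₀·cosh − (ẋ₀/ω)·sinh
numerator   = 0.0466 − (0.1872)·1.349993 − (-0.0608/2.9386)·0.906907 = -0.187355
denominator = 1 − 1.349993 = -0.349993
p = -0.187355 / -0.349993 = 0.5353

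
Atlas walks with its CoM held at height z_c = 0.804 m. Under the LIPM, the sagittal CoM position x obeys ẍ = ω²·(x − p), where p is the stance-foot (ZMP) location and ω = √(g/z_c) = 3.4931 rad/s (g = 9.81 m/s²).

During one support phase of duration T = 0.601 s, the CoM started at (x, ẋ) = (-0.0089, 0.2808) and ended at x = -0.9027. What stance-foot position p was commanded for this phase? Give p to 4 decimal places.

ωT = 3.4931·0.601 = 2.099353; cosh(ωT) = 4.141712, sinh(ωT) = 4.019177
x(T) = p + (x₀−p)·cosh(ωT) + (ẋ₀/ω)·sinh(ωT) ⇒ p·(1 − cosh) = x(T) − x₀·cosh − (ẋ₀/ω)·sinh
numerator   = -0.9027 − (-0.0089)·4.141712 − (0.2808/3.4931)·4.019177 = -1.188929
denominator = 1 − 4.141712 = -3.141712
p = -1.188929 / -3.141712 = 0.3784

p = 0.3784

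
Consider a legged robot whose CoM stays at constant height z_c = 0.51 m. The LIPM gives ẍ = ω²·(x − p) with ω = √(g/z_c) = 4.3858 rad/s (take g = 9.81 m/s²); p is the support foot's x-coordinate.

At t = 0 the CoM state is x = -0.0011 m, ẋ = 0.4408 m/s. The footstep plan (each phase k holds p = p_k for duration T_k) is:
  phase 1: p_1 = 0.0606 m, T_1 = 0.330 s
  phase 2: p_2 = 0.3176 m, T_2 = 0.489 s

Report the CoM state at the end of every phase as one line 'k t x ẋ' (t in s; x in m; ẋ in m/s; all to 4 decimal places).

phase 1: p=0.0606, T=0.330, ωT=1.447314, cosh=2.243440, sinh=2.008239; start (x,ẋ)=(-0.001100, 0.440800) → end (x,ẋ)=(0.124020, 0.445471)
phase 2: p=0.3176, T=0.489, ωT=2.144656, cosh=4.328107, sinh=4.210998; start (x,ẋ)=(0.124020, 0.445471) → end (x,ẋ)=(-0.092518, -1.647101)

1 0.3300 0.1240 0.4455
2 0.8190 -0.0925 -1.6471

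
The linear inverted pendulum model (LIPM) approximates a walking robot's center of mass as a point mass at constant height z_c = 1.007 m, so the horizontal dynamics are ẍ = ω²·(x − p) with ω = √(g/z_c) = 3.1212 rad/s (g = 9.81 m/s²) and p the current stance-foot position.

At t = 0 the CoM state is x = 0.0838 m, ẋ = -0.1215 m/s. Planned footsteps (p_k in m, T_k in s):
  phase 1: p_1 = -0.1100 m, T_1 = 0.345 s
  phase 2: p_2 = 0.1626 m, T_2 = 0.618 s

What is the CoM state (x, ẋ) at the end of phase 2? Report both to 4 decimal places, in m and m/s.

phase 1: p=-0.1100, T=0.345, ωT=1.076814, cosh=1.637996, sinh=1.297317; start (x,ẋ)=(0.083800, -0.121500) → end (x,ẋ)=(0.156943, 0.585716)
phase 2: p=0.1626, T=0.618, ωT=1.928902, cosh=3.513627, sinh=3.368320; start (x,ẋ)=(0.156943, 0.585716) → end (x,ẋ)=(0.774811, 1.998508)

x = 0.7748, ẋ = 1.9985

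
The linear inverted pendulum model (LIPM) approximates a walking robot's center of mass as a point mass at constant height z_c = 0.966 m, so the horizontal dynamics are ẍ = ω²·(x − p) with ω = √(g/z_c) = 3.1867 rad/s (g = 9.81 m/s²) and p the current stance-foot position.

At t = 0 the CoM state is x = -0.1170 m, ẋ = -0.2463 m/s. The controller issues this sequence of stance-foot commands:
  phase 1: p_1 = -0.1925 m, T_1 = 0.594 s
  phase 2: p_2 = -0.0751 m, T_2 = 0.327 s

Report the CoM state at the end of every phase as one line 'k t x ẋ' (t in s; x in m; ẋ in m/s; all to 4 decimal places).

phase 1: p=-0.1925, T=0.594, ωT=1.892900, cosh=3.394613, sinh=3.243979; start (x,ẋ)=(-0.117000, -0.246300) → end (x,ẋ)=(-0.186934, -0.055605)
phase 2: p=-0.0751, T=0.327, ωT=1.042051, cosh=1.593878, sinh=1.241147; start (x,ẋ)=(-0.186934, -0.055605) → end (x,ẋ)=(-0.275006, -0.530949)

1 0.5940 -0.1869 -0.0556
2 0.9210 -0.2750 -0.5309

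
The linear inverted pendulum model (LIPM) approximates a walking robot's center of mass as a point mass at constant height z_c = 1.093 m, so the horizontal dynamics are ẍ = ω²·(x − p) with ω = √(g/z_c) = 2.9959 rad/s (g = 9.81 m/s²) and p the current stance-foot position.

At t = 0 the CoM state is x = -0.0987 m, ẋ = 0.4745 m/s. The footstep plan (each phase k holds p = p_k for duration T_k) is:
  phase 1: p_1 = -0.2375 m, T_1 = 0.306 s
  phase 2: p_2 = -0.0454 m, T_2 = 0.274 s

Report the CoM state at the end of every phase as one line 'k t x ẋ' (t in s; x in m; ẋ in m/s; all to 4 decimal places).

phase 1: p=-0.2375, T=0.306, ωT=0.916745, cosh=1.450478, sinh=1.050659; start (x,ẋ)=(-0.098700, 0.474500) → end (x,ẋ)=(0.130233, 1.125148)
phase 2: p=-0.0454, T=0.274, ωT=0.820877, cosh=1.356268, sinh=0.916223; start (x,ẋ)=(0.130233, 1.125148) → end (x,ẋ)=(0.536905, 2.008100)

1 0.3060 0.1302 1.1251
2 0.5800 0.5369 2.0081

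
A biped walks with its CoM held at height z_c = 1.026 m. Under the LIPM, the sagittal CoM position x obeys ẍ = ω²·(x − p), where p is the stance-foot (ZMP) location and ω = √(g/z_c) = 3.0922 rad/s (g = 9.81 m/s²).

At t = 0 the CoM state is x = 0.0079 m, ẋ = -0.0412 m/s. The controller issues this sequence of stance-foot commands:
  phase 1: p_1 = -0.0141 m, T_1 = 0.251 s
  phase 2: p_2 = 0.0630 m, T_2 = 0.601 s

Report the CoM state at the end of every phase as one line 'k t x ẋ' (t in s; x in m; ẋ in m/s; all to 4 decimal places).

phase 1: p=-0.0141, T=0.251, ωT=0.776142, cosh=1.316625, sinh=0.856447; start (x,ẋ)=(0.007900, -0.041200) → end (x,ẋ)=(0.003455, 0.004018)
phase 2: p=0.0630, T=0.601, ωT=1.858412, cosh=3.284733, sinh=3.128813; start (x,ẋ)=(0.003455, 0.004018) → end (x,ẋ)=(-0.128525, -0.562899)

1 0.2510 0.0035 0.0040
2 0.8520 -0.1285 -0.5629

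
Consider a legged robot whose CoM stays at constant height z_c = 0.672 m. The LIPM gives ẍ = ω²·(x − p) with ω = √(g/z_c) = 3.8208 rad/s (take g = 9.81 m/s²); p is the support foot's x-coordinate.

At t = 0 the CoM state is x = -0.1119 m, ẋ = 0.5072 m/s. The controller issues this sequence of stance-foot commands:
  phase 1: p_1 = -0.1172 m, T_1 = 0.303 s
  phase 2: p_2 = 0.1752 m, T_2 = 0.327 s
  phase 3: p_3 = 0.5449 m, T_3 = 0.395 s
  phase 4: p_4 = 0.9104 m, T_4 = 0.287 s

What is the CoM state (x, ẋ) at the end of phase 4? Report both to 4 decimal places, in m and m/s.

x = 1.2526, ẋ = 1.9052

phase 1: p=-0.1172, T=0.303, ωT=1.157702, cosh=1.748410, sinh=1.434203; start (x,ẋ)=(-0.111900, 0.507200) → end (x,ẋ)=(0.082453, 0.915836)
phase 2: p=0.1752, T=0.327, ωT=1.249402, cosh=1.887466, sinh=1.600789; start (x,ẋ)=(0.082453, 0.915836) → end (x,ẋ)=(0.383848, 1.161340)
phase 3: p=0.5449, T=0.395, ωT=1.509216, cosh=2.372133, sinh=2.151050; start (x,ẋ)=(0.383848, 1.161340) → end (x,ẋ)=(0.816680, 1.431211)
phase 4: p=0.9104, T=0.287, ωT=1.096570, cosh=1.663947, sinh=1.329932; start (x,ẋ)=(0.816680, 1.431211) → end (x,ẋ)=(1.252626, 1.905228)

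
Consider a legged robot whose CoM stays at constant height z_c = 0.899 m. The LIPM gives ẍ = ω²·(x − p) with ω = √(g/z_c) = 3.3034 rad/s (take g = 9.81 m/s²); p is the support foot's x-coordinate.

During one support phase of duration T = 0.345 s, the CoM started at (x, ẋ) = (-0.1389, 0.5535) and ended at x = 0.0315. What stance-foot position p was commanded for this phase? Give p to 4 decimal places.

ωT = 3.3034·0.345 = 1.139673; cosh(ωT) = 1.722835, sinh(ωT) = 1.402911
x(T) = p + (x₀−p)·cosh(ωT) + (ẋ₀/ω)·sinh(ωT) ⇒ p·(1 − cosh) = x(T) − x₀·cosh − (ẋ₀/ω)·sinh
numerator   = 0.0315 − (-0.1389)·1.722835 − (0.5535/3.3034)·1.402911 = 0.035737
denominator = 1 − 1.722835 = -0.722835
p = 0.035737 / -0.722835 = -0.0494

p = -0.0494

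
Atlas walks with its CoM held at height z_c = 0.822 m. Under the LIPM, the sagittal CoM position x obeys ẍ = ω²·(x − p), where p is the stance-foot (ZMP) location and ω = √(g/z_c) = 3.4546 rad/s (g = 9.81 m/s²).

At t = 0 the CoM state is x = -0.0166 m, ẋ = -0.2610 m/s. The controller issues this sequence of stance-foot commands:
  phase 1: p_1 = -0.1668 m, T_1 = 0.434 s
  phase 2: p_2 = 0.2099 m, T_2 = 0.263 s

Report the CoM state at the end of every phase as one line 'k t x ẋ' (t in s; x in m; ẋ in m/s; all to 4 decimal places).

1 0.4340 0.0256 0.4904
2 0.6970 0.0916 0.0456

phase 1: p=-0.1668, T=0.434, ωT=1.499296, cosh=2.350912, sinh=2.127625; start (x,ẋ)=(-0.016600, -0.261000) → end (x,ẋ)=(0.025562, 0.490396)
phase 2: p=0.2099, T=0.263, ωT=0.908560, cosh=1.441926, sinh=1.038821; start (x,ẋ)=(0.025562, 0.490396) → end (x,ẋ)=(0.091563, 0.045578)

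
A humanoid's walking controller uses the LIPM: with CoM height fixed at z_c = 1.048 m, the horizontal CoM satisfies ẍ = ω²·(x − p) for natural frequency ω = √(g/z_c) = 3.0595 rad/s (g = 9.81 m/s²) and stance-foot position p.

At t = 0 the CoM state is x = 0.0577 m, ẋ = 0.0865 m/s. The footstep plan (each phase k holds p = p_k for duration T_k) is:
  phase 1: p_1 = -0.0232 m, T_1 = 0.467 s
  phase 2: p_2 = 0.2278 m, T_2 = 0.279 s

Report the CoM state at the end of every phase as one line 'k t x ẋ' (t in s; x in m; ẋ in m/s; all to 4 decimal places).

phase 1: p=-0.0232, T=0.467, ωT=1.428786, cosh=2.206615, sinh=1.967016; start (x,ẋ)=(0.057700, 0.086500) → end (x,ẋ)=(0.210928, 0.677735)
phase 2: p=0.2278, T=0.279, ωT=0.853601, cosh=1.386982, sinh=0.961104; start (x,ẋ)=(0.210928, 0.677735) → end (x,ẋ)=(0.417301, 0.890394)

1 0.4670 0.2109 0.6777
2 0.7460 0.4173 0.8904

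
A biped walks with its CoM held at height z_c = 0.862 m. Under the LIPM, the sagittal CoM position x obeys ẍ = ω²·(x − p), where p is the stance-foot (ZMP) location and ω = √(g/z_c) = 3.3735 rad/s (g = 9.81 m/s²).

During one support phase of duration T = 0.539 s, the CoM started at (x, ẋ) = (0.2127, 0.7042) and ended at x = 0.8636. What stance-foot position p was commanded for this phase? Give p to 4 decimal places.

ωT = 3.3735·0.539 = 1.818317; cosh(ωT) = 3.161888, sinh(ωT) = 2.999589
x(T) = p + (x₀−p)·cosh(ωT) + (ẋ₀/ω)·sinh(ωT) ⇒ p·(1 − cosh) = x(T) − x₀·cosh − (ẋ₀/ω)·sinh
numerator   = 0.8636 − (0.2127)·3.161888 − (0.7042/3.3735)·2.999589 = -0.435082
denominator = 1 − 3.161888 = -2.161888
p = -0.435082 / -2.161888 = 0.2013

p = 0.2013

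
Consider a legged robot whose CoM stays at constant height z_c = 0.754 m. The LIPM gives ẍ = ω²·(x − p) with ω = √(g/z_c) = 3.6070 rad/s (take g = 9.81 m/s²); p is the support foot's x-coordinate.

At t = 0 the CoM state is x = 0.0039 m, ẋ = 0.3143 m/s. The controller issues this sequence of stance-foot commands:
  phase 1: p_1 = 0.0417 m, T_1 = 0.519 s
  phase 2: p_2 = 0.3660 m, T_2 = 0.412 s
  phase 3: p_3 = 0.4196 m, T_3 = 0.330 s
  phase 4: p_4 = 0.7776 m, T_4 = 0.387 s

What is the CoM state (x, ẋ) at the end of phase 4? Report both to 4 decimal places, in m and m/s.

x = -0.4544, ẋ = -4.0884

phase 1: p=0.0417, T=0.519, ωT=1.872033, cosh=3.327656, sinh=3.173845; start (x,ẋ)=(0.003900, 0.314300) → end (x,ẋ)=(0.192471, 0.613146)
phase 2: p=0.3660, T=0.412, ωT=1.486084, cosh=2.323005, sinh=2.096748; start (x,ẋ)=(0.192471, 0.613146) → end (x,ẋ)=(0.319313, 0.111947)
phase 3: p=0.4196, T=0.330, ωT=1.190310, cosh=1.796114, sinh=1.491987; start (x,ẋ)=(0.319313, 0.111947) → end (x,ẋ)=(0.285778, -0.338635)
phase 4: p=0.7776, T=0.387, ωT=1.395909, cosh=2.143126, sinh=1.895518; start (x,ẋ)=(0.285778, -0.338635) → end (x,ẋ)=(-0.454392, -4.088388)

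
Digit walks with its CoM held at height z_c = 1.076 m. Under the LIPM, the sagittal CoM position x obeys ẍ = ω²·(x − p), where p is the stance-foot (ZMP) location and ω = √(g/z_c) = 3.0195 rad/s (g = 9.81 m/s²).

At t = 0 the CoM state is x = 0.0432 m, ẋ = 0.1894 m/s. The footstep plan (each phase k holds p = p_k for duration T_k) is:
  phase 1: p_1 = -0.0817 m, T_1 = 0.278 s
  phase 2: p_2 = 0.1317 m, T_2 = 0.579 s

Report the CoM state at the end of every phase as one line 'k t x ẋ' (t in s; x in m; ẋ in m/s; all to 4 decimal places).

1 0.2780 0.1489 0.6152
2 0.8570 0.7501 1.9654

phase 1: p=-0.0817, T=0.278, ωT=0.839421, cosh=1.373493, sinh=0.941533; start (x,ẋ)=(0.043200, 0.189400) → end (x,ẋ)=(0.148908, 0.615225)
phase 2: p=0.1317, T=0.579, ωT=1.748290, cosh=2.959422, sinh=2.785351; start (x,ẋ)=(0.148908, 0.615225) → end (x,ẋ)=(0.750142, 1.965433)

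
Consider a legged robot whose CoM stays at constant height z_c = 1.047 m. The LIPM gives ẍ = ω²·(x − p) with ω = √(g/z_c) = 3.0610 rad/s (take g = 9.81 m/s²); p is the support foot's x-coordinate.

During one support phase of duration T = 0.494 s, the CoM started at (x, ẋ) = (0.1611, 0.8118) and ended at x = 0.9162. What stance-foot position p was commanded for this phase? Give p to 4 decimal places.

ωT = 3.0610·0.494 = 1.512134; cosh(ωT) = 2.378420, sinh(ωT) = 2.157981
x(T) = p + (x₀−p)·cosh(ωT) + (ẋ₀/ω)·sinh(ωT) ⇒ p·(1 − cosh) = x(T) − x₀·cosh − (ẋ₀/ω)·sinh
numerator   = 0.9162 − (0.1611)·2.378420 − (0.8118/3.0610)·2.157981 = -0.039276
denominator = 1 − 2.378420 = -1.378420
p = -0.039276 / -1.378420 = 0.0285

p = 0.0285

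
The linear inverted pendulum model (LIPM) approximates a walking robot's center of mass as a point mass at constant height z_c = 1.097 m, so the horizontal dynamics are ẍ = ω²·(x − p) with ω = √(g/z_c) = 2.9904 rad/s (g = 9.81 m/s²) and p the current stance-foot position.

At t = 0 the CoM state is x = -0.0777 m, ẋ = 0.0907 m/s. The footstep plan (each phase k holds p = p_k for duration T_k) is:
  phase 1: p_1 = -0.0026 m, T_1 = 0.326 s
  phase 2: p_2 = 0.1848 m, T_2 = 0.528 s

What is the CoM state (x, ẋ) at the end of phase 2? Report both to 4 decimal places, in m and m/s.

phase 1: p=-0.0026, T=0.326, ωT=0.974870, cosh=1.514032, sinh=1.136791; start (x,ẋ)=(-0.077700, 0.090700) → end (x,ẋ)=(-0.081825, -0.117977)
phase 2: p=0.1848, T=0.528, ωT=1.578931, cosh=2.527982, sinh=2.321787; start (x,ẋ)=(-0.081825, -0.117977) → end (x,ẋ)=(-0.580821, -2.149436)

x = -0.5808, ẋ = -2.1494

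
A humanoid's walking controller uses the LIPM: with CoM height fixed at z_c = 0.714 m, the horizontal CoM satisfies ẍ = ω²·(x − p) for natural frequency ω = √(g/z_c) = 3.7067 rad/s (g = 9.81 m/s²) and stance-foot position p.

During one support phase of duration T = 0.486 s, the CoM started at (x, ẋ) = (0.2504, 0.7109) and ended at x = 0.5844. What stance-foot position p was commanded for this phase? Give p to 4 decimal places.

ωT = 3.7067·0.486 = 1.801456; cosh(ωT) = 3.111761, sinh(ωT) = 2.946703
x(T) = p + (x₀−p)·cosh(ωT) + (ẋ₀/ω)·sinh(ωT) ⇒ p·(1 − cosh) = x(T) − x₀·cosh − (ẋ₀/ω)·sinh
numerator   = 0.5844 − (0.2504)·3.111761 − (0.7109/3.7067)·2.946703 = -0.759927
denominator = 1 − 3.111761 = -2.111761
p = -0.759927 / -2.111761 = 0.3599

p = 0.3599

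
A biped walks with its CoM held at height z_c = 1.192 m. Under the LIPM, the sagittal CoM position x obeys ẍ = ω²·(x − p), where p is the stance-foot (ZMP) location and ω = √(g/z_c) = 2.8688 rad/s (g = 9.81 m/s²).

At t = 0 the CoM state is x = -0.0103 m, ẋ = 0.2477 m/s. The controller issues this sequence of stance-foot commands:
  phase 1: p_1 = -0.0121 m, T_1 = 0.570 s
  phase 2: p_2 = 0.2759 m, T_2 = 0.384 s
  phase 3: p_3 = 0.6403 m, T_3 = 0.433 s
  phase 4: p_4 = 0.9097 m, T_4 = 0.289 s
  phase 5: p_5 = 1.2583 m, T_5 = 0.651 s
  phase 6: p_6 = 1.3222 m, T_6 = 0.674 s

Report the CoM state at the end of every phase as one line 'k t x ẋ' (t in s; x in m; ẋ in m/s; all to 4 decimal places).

phase 1: p=-0.0121, T=0.570, ωT=1.635216, cosh=2.662738, sinh=2.467828; start (x,ẋ)=(-0.010300, 0.247700) → end (x,ẋ)=(0.205772, 0.672304)
phase 2: p=0.2759, T=0.384, ωT=1.101619, cosh=1.670683, sinh=1.338351; start (x,ẋ)=(0.205772, 0.672304) → end (x,ẋ)=(0.472381, 0.853953)
phase 3: p=0.6403, T=0.433, ωT=1.242190, cosh=1.875971, sinh=1.587220; start (x,ẋ)=(0.472381, 0.853953) → end (x,ẋ)=(0.797755, 0.837385)
phase 4: p=0.9097, T=0.289, ωT=0.829083, cosh=1.363833, sinh=0.927384; start (x,ẋ)=(0.797755, 0.837385) → end (x,ẋ)=(1.027723, 0.844225)
phase 5: p=1.2583, T=0.651, ωT=1.867589, cosh=3.313583, sinh=3.159087; start (x,ẋ)=(1.027723, 0.844225) → end (x,ẋ)=(1.423913, 0.707736)
phase 6: p=1.3222, T=0.674, ωT=1.933571, cosh=3.529394, sinh=3.384764; start (x,ẋ)=(1.423913, 0.707736) → end (x,ẋ)=(2.516210, 3.485534)

1 0.5700 0.2058 0.6723
2 0.9540 0.4724 0.8540
3 1.3870 0.7978 0.8374
4 1.6760 1.0277 0.8442
5 2.3270 1.4239 0.7077
6 3.0010 2.5162 3.4855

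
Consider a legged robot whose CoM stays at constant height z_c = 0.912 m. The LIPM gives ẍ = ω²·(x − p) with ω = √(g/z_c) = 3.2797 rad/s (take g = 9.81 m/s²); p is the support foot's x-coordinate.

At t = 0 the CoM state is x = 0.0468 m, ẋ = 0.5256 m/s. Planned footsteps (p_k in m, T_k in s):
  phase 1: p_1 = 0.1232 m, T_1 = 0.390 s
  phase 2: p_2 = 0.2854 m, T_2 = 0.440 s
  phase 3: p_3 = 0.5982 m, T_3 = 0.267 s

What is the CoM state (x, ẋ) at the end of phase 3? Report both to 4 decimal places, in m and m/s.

x = 0.8534, ẋ = 1.3379

phase 1: p=0.1232, T=0.390, ωT=1.279083, cosh=1.935818, sinh=1.657525; start (x,ẋ)=(0.046800, 0.525600) → end (x,ẋ)=(0.240936, 0.602141)
phase 2: p=0.2854, T=0.440, ωT=1.443068, cosh=2.234933, sinh=1.998731; start (x,ẋ)=(0.240936, 0.602141) → end (x,ẋ)=(0.552986, 1.054274)
phase 3: p=0.5982, T=0.267, ωT=0.875680, cosh=1.408543, sinh=0.991964; start (x,ẋ)=(0.552986, 1.054274) → end (x,ẋ)=(0.853386, 1.337894)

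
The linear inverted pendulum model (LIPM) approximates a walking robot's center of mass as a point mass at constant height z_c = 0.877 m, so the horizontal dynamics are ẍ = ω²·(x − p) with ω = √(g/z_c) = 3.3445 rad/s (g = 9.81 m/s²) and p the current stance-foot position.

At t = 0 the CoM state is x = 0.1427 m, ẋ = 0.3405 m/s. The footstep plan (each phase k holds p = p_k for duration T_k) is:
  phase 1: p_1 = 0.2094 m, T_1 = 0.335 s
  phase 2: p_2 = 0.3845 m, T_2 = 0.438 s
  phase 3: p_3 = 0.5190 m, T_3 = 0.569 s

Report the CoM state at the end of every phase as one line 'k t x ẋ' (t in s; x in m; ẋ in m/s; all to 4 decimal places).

phase 1: p=0.2094, T=0.335, ωT=1.120408, cosh=1.696125, sinh=1.369978; start (x,ẋ)=(0.142700, 0.340500) → end (x,ẋ)=(0.235744, 0.271918)
phase 2: p=0.3845, T=0.438, ωT=1.464891, cosh=2.279087, sinh=2.047984; start (x,ẋ)=(0.235744, 0.271918) → end (x,ẋ)=(0.211981, -0.399173)
phase 3: p=0.5190, T=0.569, ωT=1.903020, cosh=3.427619, sinh=3.278501; start (x,ẋ)=(0.211981, -0.399173) → end (x,ẋ)=(-0.924640, -4.734661)

1 0.3350 0.2357 0.2719
2 0.7730 0.2120 -0.3992
3 1.3420 -0.9246 -4.7347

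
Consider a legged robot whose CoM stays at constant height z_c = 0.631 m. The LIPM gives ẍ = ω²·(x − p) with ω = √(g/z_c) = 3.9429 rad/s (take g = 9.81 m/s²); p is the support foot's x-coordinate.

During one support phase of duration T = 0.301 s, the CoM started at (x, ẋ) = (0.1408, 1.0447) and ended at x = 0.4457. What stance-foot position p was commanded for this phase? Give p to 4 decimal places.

ωT = 3.9429·0.301 = 1.186813; cosh(ωT) = 1.790907, sinh(ωT) = 1.485715
x(T) = p + (x₀−p)·cosh(ωT) + (ẋ₀/ω)·sinh(ωT) ⇒ p·(1 − cosh) = x(T) − x₀·cosh − (ẋ₀/ω)·sinh
numerator   = 0.4457 − (0.1408)·1.790907 − (1.0447/3.9429)·1.485715 = -0.200111
denominator = 1 − 1.790907 = -0.790907
p = -0.200111 / -0.790907 = 0.2530

p = 0.2530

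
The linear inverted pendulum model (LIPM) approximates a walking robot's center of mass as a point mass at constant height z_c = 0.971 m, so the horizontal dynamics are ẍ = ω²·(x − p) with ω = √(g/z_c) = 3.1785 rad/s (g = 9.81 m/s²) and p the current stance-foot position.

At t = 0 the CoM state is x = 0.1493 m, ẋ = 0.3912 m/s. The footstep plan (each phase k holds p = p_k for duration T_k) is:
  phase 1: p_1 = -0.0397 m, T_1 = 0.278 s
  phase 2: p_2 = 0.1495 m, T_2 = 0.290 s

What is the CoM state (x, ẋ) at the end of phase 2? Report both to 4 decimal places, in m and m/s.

x = 0.8286, ẋ = 2.3632

phase 1: p=-0.0397, T=0.278, ωT=0.883623, cosh=1.416467, sinh=1.003184; start (x,ẋ)=(0.149300, 0.391200) → end (x,ẋ)=(0.351481, 1.156771)
phase 2: p=0.1495, T=0.290, ωT=0.921765, cosh=1.455770, sinh=1.057953; start (x,ẋ)=(0.351481, 1.156771) → end (x,ẋ)=(0.828565, 2.363194)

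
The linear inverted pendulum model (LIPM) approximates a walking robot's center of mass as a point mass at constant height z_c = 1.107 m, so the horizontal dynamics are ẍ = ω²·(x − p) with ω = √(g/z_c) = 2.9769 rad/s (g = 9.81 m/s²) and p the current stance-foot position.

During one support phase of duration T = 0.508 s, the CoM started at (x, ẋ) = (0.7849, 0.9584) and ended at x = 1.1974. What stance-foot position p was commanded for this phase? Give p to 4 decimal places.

ωT = 2.9769·0.508 = 1.512265; cosh(ωT) = 2.378703, sinh(ωT) = 2.158293
x(T) = p + (x₀−p)·cosh(ωT) + (ẋ₀/ω)·sinh(ωT) ⇒ p·(1 − cosh) = x(T) − x₀·cosh − (ẋ₀/ω)·sinh
numerator   = 1.1974 − (0.7849)·2.378703 − (0.9584/2.9769)·2.158293 = -1.364497
denominator = 1 − 2.378703 = -1.378703
p = -1.364497 / -1.378703 = 0.9897

p = 0.9897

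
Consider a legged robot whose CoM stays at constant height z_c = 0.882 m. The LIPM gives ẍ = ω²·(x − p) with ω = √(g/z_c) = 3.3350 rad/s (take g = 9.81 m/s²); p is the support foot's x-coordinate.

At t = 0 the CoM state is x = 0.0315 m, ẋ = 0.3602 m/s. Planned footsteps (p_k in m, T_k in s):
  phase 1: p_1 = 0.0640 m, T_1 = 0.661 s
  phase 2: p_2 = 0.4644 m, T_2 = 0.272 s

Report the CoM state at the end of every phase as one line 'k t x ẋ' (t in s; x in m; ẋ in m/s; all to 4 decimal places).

phase 1: p=0.0640, T=0.661, ωT=2.204435, cosh=4.587721, sinh=4.477408; start (x,ẋ)=(0.031500, 0.360200) → end (x,ẋ)=(0.398486, 1.167202)
phase 2: p=0.4644, T=0.272, ωT=0.907120, cosh=1.440432, sinh=1.036746; start (x,ẋ)=(0.398486, 1.167202) → end (x,ẋ)=(0.732302, 1.453373)

1 0.6610 0.3985 1.1672
2 0.9330 0.7323 1.4534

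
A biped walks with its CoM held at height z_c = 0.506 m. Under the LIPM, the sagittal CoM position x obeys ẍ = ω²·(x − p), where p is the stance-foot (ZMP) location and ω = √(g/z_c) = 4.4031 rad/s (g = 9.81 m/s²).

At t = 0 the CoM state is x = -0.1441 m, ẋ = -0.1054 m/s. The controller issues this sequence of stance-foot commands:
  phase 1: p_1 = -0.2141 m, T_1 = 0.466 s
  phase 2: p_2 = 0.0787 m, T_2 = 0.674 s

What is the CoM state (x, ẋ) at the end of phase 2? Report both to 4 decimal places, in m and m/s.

phase 1: p=-0.2141, T=0.466, ωT=2.051845, cosh=3.955370, sinh=3.826873; start (x,ẋ)=(-0.144100, -0.105400) → end (x,ẋ)=(-0.028831, 0.762611)
phase 2: p=0.0787, T=0.674, ωT=2.967689, cosh=9.749178, sinh=9.697756; start (x,ẋ)=(-0.028831, 0.762611) → end (x,ẋ)=(0.710004, 2.843258)

x = 0.7100, ẋ = 2.8433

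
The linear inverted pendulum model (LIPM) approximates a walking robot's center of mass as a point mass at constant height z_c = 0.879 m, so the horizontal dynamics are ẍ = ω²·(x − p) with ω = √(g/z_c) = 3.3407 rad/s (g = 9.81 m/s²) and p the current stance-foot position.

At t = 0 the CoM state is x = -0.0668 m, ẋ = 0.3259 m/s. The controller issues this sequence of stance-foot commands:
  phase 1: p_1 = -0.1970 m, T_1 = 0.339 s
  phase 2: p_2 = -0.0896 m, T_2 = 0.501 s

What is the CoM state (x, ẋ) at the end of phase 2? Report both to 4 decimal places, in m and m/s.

x = 1.4993, ẋ = 5.3687

phase 1: p=-0.1970, T=0.339, ωT=1.132497, cosh=1.712812, sinh=1.390585; start (x,ẋ)=(-0.066800, 0.325900) → end (x,ẋ)=(0.161666, 1.163053)
phase 2: p=-0.0896, T=0.501, ωT=1.673691, cosh=2.759682, sinh=2.572128; start (x,ẋ)=(0.161666, 1.163053) → end (x,ẋ)=(1.499291, 5.368710)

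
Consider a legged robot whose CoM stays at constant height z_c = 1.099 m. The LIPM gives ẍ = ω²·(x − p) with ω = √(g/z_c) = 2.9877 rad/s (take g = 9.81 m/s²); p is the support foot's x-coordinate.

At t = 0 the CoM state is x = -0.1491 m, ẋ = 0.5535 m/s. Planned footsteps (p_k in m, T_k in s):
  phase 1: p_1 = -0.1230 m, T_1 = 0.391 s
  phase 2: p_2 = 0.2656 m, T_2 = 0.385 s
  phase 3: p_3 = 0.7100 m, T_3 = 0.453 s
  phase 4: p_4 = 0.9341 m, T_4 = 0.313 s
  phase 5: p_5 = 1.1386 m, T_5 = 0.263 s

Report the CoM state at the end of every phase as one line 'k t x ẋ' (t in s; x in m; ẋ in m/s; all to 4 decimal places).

phase 1: p=-0.1230, T=0.391, ωT=1.168191, cosh=1.763549, sinh=1.452620; start (x,ẋ)=(-0.149100, 0.553500) → end (x,ẋ)=(0.100083, 0.862850)
phase 2: p=0.2656, T=0.385, ωT=1.150265, cosh=1.737791, sinh=1.421238; start (x,ẋ)=(0.100083, 0.862850) → end (x,ẋ)=(0.388421, 0.796630)
phase 3: p=0.7100, T=0.453, ωT=1.353428, cosh=2.064512, sinh=1.806159; start (x,ẋ)=(0.388421, 0.796630) → end (x,ẋ)=(0.527684, -0.090672)
phase 4: p=0.9341, T=0.313, ωT=0.935150, cosh=1.470061, sinh=1.077534; start (x,ẋ)=(0.527684, -0.090672) → end (x,ẋ)=(0.303942, -1.441688)
phase 5: p=1.1386, T=0.263, ωT=0.785765, cosh=1.324928, sinh=0.869157; start (x,ẋ)=(0.303942, -1.441688) → end (x,ẋ)=(-0.386666, -4.077557)

1 0.3910 0.1001 0.8629
2 0.7760 0.3884 0.7966
3 1.2290 0.5277 -0.0907
4 1.5420 0.3039 -1.4417
5 1.8050 -0.3867 -4.0776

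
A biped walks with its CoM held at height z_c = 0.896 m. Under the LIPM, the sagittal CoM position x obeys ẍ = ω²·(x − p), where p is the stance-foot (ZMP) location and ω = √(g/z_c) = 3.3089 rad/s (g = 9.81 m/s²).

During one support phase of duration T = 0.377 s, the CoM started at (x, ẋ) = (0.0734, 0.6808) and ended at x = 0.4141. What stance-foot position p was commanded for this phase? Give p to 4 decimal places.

ωT = 3.3089·0.377 = 1.247455; cosh(ωT) = 1.884354, sinh(ωT) = 1.597119
x(T) = p + (x₀−p)·cosh(ωT) + (ẋ₀/ω)·sinh(ωT) ⇒ p·(1 − cosh) = x(T) − x₀·cosh − (ẋ₀/ω)·sinh
numerator   = 0.4141 − (0.0734)·1.884354 − (0.6808/3.3089)·1.597119 = -0.052816
denominator = 1 − 1.884354 = -0.884354
p = -0.052816 / -0.884354 = 0.0597

p = 0.0597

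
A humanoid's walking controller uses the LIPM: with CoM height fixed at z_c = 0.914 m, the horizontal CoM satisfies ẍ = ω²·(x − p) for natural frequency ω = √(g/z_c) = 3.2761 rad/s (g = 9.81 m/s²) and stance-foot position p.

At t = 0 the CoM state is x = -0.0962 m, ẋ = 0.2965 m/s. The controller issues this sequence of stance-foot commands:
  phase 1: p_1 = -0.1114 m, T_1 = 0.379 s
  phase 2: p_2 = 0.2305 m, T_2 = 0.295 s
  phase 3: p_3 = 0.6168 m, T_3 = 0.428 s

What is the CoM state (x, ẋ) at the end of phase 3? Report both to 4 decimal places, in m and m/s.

x = -0.1047, ẋ = -1.9407

phase 1: p=-0.1114, T=0.379, ωT=1.241642, cosh=1.875101, sinh=1.586191; start (x,ẋ)=(-0.096200, 0.296500) → end (x,ẋ)=(0.060658, 0.634954)
phase 2: p=0.2305, T=0.295, ωT=0.966449, cosh=1.504513, sinh=1.124082; start (x,ẋ)=(0.060658, 0.634954) → end (x,ẋ)=(0.192834, 0.329837)
phase 3: p=0.6168, T=0.428, ωT=1.402171, cosh=2.155037, sinh=1.908975; start (x,ẋ)=(0.192834, 0.329837) → end (x,ẋ)=(-0.104668, -1.940673)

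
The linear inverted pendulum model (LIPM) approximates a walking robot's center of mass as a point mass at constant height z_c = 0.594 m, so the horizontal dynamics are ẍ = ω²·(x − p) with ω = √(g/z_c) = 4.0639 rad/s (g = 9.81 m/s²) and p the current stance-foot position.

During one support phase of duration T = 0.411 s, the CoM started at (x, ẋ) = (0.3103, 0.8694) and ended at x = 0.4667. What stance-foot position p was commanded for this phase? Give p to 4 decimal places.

p = 0.5341

ωT = 4.0639·0.411 = 1.670263; cosh(ωT) = 2.750881, sinh(ωT) = 2.562683
x(T) = p + (x₀−p)·cosh(ωT) + (ẋ₀/ω)·sinh(ωT) ⇒ p·(1 − cosh) = x(T) − x₀·cosh − (ẋ₀/ω)·sinh
numerator   = 0.4667 − (0.3103)·2.750881 − (0.8694/4.0639)·2.562683 = -0.935139
denominator = 1 − 2.750881 = -1.750881
p = -0.935139 / -1.750881 = 0.5341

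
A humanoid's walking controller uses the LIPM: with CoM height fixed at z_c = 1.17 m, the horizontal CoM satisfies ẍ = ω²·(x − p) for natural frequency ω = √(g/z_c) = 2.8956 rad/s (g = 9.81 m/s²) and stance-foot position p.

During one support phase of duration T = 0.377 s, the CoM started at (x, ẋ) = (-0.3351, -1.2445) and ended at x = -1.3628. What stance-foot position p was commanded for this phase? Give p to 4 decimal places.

ωT = 2.8956·0.377 = 1.091641; cosh(ωT) = 1.657412, sinh(ωT) = 1.321747
x(T) = p + (x₀−p)·cosh(ωT) + (ẋ₀/ω)·sinh(ωT) ⇒ p·(1 − cosh) = x(T) − x₀·cosh − (ẋ₀/ω)·sinh
numerator   = -1.3628 − (-0.3351)·1.657412 − (-1.2445/2.8956)·1.321747 = -0.239327
denominator = 1 − 1.657412 = -0.657412
p = -0.239327 / -0.657412 = 0.3640

p = 0.3640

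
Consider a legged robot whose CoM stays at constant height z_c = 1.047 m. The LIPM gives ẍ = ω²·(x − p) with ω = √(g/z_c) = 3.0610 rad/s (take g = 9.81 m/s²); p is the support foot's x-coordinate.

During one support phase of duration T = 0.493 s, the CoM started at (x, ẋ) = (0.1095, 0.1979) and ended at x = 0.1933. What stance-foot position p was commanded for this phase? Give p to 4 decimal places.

ωT = 3.0610·0.493 = 1.509073; cosh(ωT) = 2.371826, sinh(ωT) = 2.150711
x(T) = p + (x₀−p)·cosh(ωT) + (ẋ₀/ω)·sinh(ωT) ⇒ p·(1 − cosh) = x(T) − x₀·cosh − (ẋ₀/ω)·sinh
numerator   = 0.1933 − (0.1095)·2.371826 − (0.1979/3.0610)·2.150711 = -0.205463
denominator = 1 − 2.371826 = -1.371826
p = -0.205463 / -1.371826 = 0.1498

p = 0.1498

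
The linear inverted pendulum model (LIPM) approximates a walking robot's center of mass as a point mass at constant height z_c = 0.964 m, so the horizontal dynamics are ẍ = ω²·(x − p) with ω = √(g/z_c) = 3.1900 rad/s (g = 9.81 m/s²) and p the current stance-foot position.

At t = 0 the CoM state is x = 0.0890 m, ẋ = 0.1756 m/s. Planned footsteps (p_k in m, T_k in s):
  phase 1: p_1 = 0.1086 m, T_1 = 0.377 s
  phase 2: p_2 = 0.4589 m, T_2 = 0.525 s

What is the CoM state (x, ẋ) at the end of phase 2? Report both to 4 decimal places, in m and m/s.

phase 1: p=0.1086, T=0.377, ωT=1.202630, cosh=1.814632, sinh=1.514229; start (x,ẋ)=(0.089000, 0.175600) → end (x,ẋ)=(0.156387, 0.223974)
phase 2: p=0.4589, T=0.525, ωT=1.674750, cosh=2.762408, sinh=2.575053; start (x,ẋ)=(0.156387, 0.223974) → end (x,ẋ)=(-0.195967, -1.866262)

x = -0.1960, ẋ = -1.8663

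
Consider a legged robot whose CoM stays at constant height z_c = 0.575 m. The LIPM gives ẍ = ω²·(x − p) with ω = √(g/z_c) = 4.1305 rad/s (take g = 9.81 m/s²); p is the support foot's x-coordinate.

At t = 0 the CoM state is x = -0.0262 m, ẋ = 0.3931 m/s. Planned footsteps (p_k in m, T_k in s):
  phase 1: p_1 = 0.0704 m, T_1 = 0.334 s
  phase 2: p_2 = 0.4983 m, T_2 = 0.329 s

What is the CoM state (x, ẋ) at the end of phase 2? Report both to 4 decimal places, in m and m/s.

x = -0.4066, ẋ = -3.2325

phase 1: p=0.0704, T=0.334, ωT=1.379587, cosh=2.112471, sinh=1.860789; start (x,ẋ)=(-0.026200, 0.393100) → end (x,ẋ)=(0.043427, 0.087946)
phase 2: p=0.4983, T=0.329, ωT=1.358934, cosh=2.074489, sinh=1.817555; start (x,ẋ)=(0.043427, 0.087946) → end (x,ẋ)=(-0.406631, -3.232478)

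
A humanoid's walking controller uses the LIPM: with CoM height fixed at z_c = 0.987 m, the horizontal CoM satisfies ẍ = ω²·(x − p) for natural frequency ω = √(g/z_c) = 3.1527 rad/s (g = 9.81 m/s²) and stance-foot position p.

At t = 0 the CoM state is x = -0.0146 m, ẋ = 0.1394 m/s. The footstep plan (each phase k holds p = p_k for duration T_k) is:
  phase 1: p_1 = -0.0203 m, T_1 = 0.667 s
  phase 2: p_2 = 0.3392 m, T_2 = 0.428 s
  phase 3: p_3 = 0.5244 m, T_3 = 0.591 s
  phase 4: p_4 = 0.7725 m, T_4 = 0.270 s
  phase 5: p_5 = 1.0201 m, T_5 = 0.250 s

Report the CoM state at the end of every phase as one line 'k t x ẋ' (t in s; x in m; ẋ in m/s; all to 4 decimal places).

1 0.6670 0.1817 0.6518
2 1.0950 0.3870 0.4484
3 1.6860 0.5182 0.1172
4 1.9560 0.4559 -0.6058
5 2.2060 0.1038 -2.3556

phase 1: p=-0.0203, T=0.667, ωT=2.102851, cosh=4.155796, sinh=4.033688; start (x,ẋ)=(-0.014600, 0.139400) → end (x,ẋ)=(0.181742, 0.651805)
phase 2: p=0.3392, T=0.428, ωT=1.349356, cosh=2.057174, sinh=1.797767; start (x,ẋ)=(0.181742, 0.651805) → end (x,ẋ)=(0.386960, 0.448432)
phase 3: p=0.5244, T=0.591, ωT=1.863246, cosh=3.299894, sinh=3.144726; start (x,ẋ)=(0.386960, 0.448432) → end (x,ẋ)=(0.518162, 0.117150)
phase 4: p=0.7725, T=0.270, ωT=0.851229, cosh=1.384707, sinh=0.957817; start (x,ẋ)=(0.518162, 0.117150) → end (x,ẋ)=(0.455907, -0.605809)
phase 5: p=1.0201, T=0.250, ωT=0.788175, cosh=1.327026, sinh=0.872353; start (x,ẋ)=(0.455907, -0.605809) → end (x,ẋ)=(0.103774, -2.355604)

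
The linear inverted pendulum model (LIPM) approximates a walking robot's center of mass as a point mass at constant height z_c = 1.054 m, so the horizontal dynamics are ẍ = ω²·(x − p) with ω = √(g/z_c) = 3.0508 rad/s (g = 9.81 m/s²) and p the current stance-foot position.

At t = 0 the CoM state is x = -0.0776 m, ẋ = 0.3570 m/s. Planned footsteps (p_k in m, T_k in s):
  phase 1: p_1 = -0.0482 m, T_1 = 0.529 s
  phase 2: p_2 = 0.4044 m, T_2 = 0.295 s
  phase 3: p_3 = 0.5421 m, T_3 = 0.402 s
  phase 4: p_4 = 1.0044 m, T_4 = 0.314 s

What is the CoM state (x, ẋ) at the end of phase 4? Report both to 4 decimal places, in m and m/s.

phase 1: p=-0.0482, T=0.529, ωT=1.613873, cosh=2.610670, sinh=2.411555; start (x,ẋ)=(-0.077600, 0.357000) → end (x,ẋ)=(0.157243, 0.715708)
phase 2: p=0.4044, T=0.295, ωT=0.899986, cosh=1.433072, sinh=1.026497; start (x,ẋ)=(0.157243, 0.715708) → end (x,ẋ)=(0.291019, 0.251655)
phase 3: p=0.5421, T=0.402, ωT=1.226422, cosh=1.851175, sinh=1.557834; start (x,ẋ)=(0.291019, 0.251655) → end (x,ẋ)=(0.205808, -0.727440)
phase 4: p=1.0044, T=0.314, ωT=0.957951, cosh=1.495015, sinh=1.111336; start (x,ẋ)=(0.205808, -0.727440) → end (x,ẋ)=(-0.454496, -3.795130)

x = -0.4545, ẋ = -3.7951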